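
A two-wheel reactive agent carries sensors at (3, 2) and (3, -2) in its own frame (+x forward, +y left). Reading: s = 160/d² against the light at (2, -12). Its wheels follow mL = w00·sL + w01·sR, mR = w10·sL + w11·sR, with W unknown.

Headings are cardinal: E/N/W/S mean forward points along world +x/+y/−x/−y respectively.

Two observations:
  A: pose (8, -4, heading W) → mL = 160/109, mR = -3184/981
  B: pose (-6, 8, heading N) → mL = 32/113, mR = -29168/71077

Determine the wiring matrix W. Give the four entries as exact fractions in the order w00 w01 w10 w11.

obs A: pose=(8,-4,W) → sL=32/9, sR=160/109, mL=160/109, mR=-3184/981
obs B: pose=(-6,8,N) → sL=160/629, sR=32/113, mL=32/113, mR=-29168/71077
sensor matrix S = [[32/9, 160/109], [160/629, 32/113]]; det S = 44171264/69726537
solve [mL_A; mL_B] = S·[w00; w01] and [mR_A; mR_B] = S·[w10; w11]:
  w00 = 0, w01 = 1, w10 = -1/2, w11 = -1

0 1 -1/2 -1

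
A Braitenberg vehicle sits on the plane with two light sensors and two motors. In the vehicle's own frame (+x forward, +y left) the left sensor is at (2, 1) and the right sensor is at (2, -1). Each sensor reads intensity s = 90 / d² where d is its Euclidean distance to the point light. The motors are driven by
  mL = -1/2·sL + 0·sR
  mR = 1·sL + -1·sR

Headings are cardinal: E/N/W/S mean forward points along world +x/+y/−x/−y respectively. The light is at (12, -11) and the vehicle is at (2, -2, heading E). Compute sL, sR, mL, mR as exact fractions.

45/82 45/64 -45/164 -405/2624

left sensor world pos  = (4, -1); dL² = 164
right sensor world pos = (4, -3); dR² = 128
sL = 90/164 = 45/82
sR = 90/128 = 45/64
mL = -1/2·sL + 0·sR = -45/164
mR = 1·sL + -1·sR = -405/2624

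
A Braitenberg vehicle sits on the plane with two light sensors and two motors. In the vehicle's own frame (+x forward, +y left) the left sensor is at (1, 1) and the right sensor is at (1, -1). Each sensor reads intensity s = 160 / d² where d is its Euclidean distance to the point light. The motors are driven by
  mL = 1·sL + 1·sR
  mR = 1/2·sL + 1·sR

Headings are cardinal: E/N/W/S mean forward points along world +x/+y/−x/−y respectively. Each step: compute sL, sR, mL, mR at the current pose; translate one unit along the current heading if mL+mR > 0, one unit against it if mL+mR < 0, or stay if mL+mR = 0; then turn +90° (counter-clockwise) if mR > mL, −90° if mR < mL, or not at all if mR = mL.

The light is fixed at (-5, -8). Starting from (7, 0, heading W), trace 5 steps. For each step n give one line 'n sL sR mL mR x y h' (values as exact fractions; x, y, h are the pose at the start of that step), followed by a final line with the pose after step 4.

0 16/17 80/101 2976/1717 2168/1717 7 0 W
1 160/181 32/45 12992/8145 9392/8145 6 0 N
2 40/61 10/13 1130/793 870/793 6 1 E
3 160/233 32/37 13376/8621 10416/8621 7 1 S
4 16/17 80/101 2976/1717 2168/1717 7 0 W
final 6 0 N

n=0: pose=(7,0,W); sL=16/17, sR=80/101; mL=2976/1717, mR=2168/1717; mL+mR=5144/1717 → advance +1; mR−mL=-8/17 → turn -1·90°
n=1: pose=(6,0,N); sL=160/181, sR=32/45; mL=12992/8145, mR=9392/8145; mL+mR=22384/8145 → advance +1; mR−mL=-80/181 → turn -1·90°
n=2: pose=(6,1,E); sL=40/61, sR=10/13; mL=1130/793, mR=870/793; mL+mR=2000/793 → advance +1; mR−mL=-20/61 → turn -1·90°
n=3: pose=(7,1,S); sL=160/233, sR=32/37; mL=13376/8621, mR=10416/8621; mL+mR=23792/8621 → advance +1; mR−mL=-80/233 → turn -1·90°
n=4: pose=(7,0,W); sL=16/17, sR=80/101; mL=2976/1717, mR=2168/1717; mL+mR=5144/1717 → advance +1; mR−mL=-8/17 → turn -1·90°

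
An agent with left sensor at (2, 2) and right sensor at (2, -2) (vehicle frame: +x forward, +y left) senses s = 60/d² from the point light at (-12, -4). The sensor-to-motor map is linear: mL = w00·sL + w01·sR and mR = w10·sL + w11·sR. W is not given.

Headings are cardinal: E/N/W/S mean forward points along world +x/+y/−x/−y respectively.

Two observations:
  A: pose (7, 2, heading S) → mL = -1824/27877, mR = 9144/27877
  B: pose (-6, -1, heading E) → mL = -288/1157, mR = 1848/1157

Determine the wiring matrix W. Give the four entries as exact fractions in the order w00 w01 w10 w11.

1 -1 1 1

obs A: pose=(7,2,S) → sL=60/457, sR=12/61, mL=-1824/27877, mR=9144/27877
obs B: pose=(-6,-1,E) → sL=60/89, sR=12/13, mL=-288/1157, mR=1848/1157
sensor matrix S = [[60/457, 12/61], [60/89, 12/13]]; det S = -368640/32253689
solve [mL_A; mL_B] = S·[w00; w01] and [mR_A; mR_B] = S·[w10; w11]:
  w00 = 1, w01 = -1, w10 = 1, w11 = 1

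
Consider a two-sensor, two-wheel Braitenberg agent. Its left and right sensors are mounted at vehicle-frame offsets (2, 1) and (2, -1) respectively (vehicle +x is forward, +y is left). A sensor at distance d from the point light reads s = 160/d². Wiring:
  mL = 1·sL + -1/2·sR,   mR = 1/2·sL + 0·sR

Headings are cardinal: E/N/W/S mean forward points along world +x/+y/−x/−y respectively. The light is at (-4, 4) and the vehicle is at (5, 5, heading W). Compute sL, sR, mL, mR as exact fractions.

left sensor world pos  = (3, 4); dL² = 49
right sensor world pos = (3, 6); dR² = 53
sL = 160/49 = 160/49
sR = 160/53 = 160/53
mL = 1·sL + -1/2·sR = 4560/2597
mR = 1/2·sL + 0·sR = 80/49

160/49 160/53 4560/2597 80/49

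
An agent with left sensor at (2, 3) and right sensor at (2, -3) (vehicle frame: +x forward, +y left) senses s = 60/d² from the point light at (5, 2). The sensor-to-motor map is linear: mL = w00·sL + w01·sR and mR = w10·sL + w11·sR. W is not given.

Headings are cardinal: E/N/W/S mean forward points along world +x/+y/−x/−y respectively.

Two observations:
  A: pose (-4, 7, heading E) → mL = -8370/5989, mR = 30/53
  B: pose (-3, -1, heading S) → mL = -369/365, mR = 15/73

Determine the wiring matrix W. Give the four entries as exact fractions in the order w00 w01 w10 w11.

-1/2 -1 0 1/2

obs A: pose=(-4,7,E) → sL=60/113, sR=60/53, mL=-8370/5989, mR=30/53
obs B: pose=(-3,-1,S) → sL=6/5, sR=30/73, mL=-369/365, mR=15/73
sensor matrix S = [[60/113, 60/53], [6/5, 30/73]]; det S = -498528/437197
solve [mL_A; mL_B] = S·[w00; w01] and [mR_A; mR_B] = S·[w10; w11]:
  w00 = -1/2, w01 = -1, w10 = 0, w11 = 1/2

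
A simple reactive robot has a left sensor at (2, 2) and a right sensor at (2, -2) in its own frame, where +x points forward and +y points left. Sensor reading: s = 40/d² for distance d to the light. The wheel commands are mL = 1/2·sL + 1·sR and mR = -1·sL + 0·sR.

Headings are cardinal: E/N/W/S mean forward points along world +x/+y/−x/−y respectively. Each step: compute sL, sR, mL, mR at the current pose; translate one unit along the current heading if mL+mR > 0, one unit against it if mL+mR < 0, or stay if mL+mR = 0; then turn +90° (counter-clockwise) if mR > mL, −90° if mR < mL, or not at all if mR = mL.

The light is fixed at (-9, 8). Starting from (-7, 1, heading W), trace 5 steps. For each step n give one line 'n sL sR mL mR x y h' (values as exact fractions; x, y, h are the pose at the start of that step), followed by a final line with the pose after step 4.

0 40/81 8/5 748/405 -40/81 -7 1 W
1 20/13 20/17 430/221 -20/13 -8 1 N
2 8/5 40/73 492/365 -8/5 -8 2 E
3 10/17 10/17 15/17 -10/17 -9 2 S
4 8/17 40/29 796/493 -8/17 -9 1 W
final -10 1 N

n=0: pose=(-7,1,W); sL=40/81, sR=8/5; mL=748/405, mR=-40/81; mL+mR=548/405 → advance +1; mR−mL=-316/135 → turn -1·90°
n=1: pose=(-8,1,N); sL=20/13, sR=20/17; mL=430/221, mR=-20/13; mL+mR=90/221 → advance +1; mR−mL=-770/221 → turn -1·90°
n=2: pose=(-8,2,E); sL=8/5, sR=40/73; mL=492/365, mR=-8/5; mL+mR=-92/365 → advance -1; mR−mL=-1076/365 → turn -1·90°
n=3: pose=(-9,2,S); sL=10/17, sR=10/17; mL=15/17, mR=-10/17; mL+mR=5/17 → advance +1; mR−mL=-25/17 → turn -1·90°
n=4: pose=(-9,1,W); sL=8/17, sR=40/29; mL=796/493, mR=-8/17; mL+mR=564/493 → advance +1; mR−mL=-1028/493 → turn -1·90°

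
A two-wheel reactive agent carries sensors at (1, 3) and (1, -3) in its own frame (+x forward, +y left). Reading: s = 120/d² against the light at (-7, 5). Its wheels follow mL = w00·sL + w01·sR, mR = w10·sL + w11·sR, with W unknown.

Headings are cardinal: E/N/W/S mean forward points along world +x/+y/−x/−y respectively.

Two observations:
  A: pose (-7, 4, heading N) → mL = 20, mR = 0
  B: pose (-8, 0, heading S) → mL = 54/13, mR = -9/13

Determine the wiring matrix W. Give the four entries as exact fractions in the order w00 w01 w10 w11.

obs A: pose=(-7,4,N) → sL=40/3, sR=40/3, mL=20, mR=0
obs B: pose=(-8,0,S) → sL=3, sR=30/13, mL=54/13, mR=-9/13
sensor matrix S = [[40/3, 40/3], [3, 30/13]]; det S = -120/13
solve [mL_A; mL_B] = S·[w00; w01] and [mR_A; mR_B] = S·[w10; w11]:
  w00 = 1, w01 = 1/2, w10 = -1, w11 = 1

1 1/2 -1 1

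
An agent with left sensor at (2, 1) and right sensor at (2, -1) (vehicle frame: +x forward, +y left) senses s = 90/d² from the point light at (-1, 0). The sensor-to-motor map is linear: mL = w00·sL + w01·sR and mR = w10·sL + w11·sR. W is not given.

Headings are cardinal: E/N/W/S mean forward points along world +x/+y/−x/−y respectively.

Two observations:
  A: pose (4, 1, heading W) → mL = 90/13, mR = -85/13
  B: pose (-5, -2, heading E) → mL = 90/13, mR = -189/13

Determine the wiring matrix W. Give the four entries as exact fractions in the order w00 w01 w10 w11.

0 1 -1 1/2

obs A: pose=(4,1,W) → sL=10, sR=90/13, mL=90/13, mR=-85/13
obs B: pose=(-5,-2,E) → sL=18, sR=90/13, mL=90/13, mR=-189/13
sensor matrix S = [[10, 90/13], [18, 90/13]]; det S = -720/13
solve [mL_A; mL_B] = S·[w00; w01] and [mR_A; mR_B] = S·[w10; w11]:
  w00 = 0, w01 = 1, w10 = -1, w11 = 1/2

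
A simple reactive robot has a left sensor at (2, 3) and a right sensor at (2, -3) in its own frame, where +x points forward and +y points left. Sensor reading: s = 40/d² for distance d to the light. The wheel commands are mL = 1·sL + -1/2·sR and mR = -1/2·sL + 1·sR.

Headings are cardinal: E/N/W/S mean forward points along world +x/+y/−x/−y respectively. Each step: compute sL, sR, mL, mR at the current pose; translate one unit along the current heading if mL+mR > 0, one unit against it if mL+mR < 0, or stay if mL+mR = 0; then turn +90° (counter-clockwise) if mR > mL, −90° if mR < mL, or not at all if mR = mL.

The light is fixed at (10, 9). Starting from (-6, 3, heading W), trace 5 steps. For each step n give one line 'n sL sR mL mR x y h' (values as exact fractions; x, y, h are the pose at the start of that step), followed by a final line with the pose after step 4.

0 8/81 40/333 116/2997 212/2997 -6 3 W
1 2/13 5/58 167/1508 7/754 -7 3 S
2 40/461 40/377 5860/173797 10900/173797 -7 2 W
3 20/153 20/261 410/4437 50/4437 -8 2 S
4 40/521 8/85 1316/44285 2468/44285 -8 1 W
final -9 1 S

n=0: pose=(-6,3,W); sL=8/81, sR=40/333; mL=116/2997, mR=212/2997; mL+mR=328/2997 → advance +1; mR−mL=32/999 → turn +1·90°
n=1: pose=(-7,3,S); sL=2/13, sR=5/58; mL=167/1508, mR=7/754; mL+mR=181/1508 → advance +1; mR−mL=-153/1508 → turn -1·90°
n=2: pose=(-7,2,W); sL=40/461, sR=40/377; mL=5860/173797, mR=10900/173797; mL+mR=16760/173797 → advance +1; mR−mL=5040/173797 → turn +1·90°
n=3: pose=(-8,2,S); sL=20/153, sR=20/261; mL=410/4437, mR=50/4437; mL+mR=460/4437 → advance +1; mR−mL=-40/493 → turn -1·90°
n=4: pose=(-8,1,W); sL=40/521, sR=8/85; mL=1316/44285, mR=2468/44285; mL+mR=3784/44285 → advance +1; mR−mL=1152/44285 → turn +1·90°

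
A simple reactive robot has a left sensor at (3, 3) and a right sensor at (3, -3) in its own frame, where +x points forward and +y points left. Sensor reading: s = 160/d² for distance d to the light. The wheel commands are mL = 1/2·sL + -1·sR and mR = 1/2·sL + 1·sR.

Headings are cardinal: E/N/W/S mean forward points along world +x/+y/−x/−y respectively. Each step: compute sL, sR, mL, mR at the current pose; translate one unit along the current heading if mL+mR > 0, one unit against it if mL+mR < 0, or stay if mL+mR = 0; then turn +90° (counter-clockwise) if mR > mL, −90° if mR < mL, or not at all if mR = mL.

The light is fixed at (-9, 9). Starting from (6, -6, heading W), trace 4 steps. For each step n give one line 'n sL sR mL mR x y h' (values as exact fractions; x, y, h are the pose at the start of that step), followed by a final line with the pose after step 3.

0 40/117 5/9 -5/13 85/117 6 -6 W
1 160/613 32/89 -12496/54557 26736/54557 5 -6 S
2 80/229 16/65 -1064/14885 6264/14885 5 -7 E
3 160/313 160/493 -10640/154309 89520/154309 6 -7 N
final 6 -6 W

n=0: pose=(6,-6,W); sL=40/117, sR=5/9; mL=-5/13, mR=85/117; mL+mR=40/117 → advance +1; mR−mL=10/9 → turn +1·90°
n=1: pose=(5,-6,S); sL=160/613, sR=32/89; mL=-12496/54557, mR=26736/54557; mL+mR=160/613 → advance +1; mR−mL=64/89 → turn +1·90°
n=2: pose=(5,-7,E); sL=80/229, sR=16/65; mL=-1064/14885, mR=6264/14885; mL+mR=80/229 → advance +1; mR−mL=32/65 → turn +1·90°
n=3: pose=(6,-7,N); sL=160/313, sR=160/493; mL=-10640/154309, mR=89520/154309; mL+mR=160/313 → advance +1; mR−mL=320/493 → turn +1·90°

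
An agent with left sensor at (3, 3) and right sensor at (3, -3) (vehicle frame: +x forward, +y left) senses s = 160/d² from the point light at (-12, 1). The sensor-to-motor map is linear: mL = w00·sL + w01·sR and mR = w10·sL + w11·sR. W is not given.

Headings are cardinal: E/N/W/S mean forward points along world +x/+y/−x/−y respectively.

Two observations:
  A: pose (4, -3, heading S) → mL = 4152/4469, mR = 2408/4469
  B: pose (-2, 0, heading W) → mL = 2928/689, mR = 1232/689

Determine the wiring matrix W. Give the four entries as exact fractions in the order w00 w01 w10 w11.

obs A: pose=(4,-3,S) → sL=16/41, sR=80/109, mL=4152/4469, mR=2408/4469
obs B: pose=(-2,0,W) → sL=32/13, sR=160/53, mL=2928/689, mR=1232/689
sensor matrix S = [[16/41, 80/109], [32/13, 160/53]]; det S = -1935360/3079141
solve [mL_A; mL_B] = S·[w00; w01] and [mR_A; mR_B] = S·[w10; w11]:
  w00 = 1/2, w01 = 1, w10 = -1/2, w11 = 1

1/2 1 -1/2 1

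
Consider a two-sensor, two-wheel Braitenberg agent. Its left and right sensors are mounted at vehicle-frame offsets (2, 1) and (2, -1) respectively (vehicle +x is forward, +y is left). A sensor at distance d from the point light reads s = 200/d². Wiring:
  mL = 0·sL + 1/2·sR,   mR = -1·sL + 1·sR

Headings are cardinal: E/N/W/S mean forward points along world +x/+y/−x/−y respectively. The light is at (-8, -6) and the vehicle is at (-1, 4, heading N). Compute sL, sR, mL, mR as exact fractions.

10/9 25/26 25/52 -35/234

left sensor world pos  = (-2, 6); dL² = 180
right sensor world pos = (0, 6); dR² = 208
sL = 200/180 = 10/9
sR = 200/208 = 25/26
mL = 0·sL + 1/2·sR = 25/52
mR = -1·sL + 1·sR = -35/234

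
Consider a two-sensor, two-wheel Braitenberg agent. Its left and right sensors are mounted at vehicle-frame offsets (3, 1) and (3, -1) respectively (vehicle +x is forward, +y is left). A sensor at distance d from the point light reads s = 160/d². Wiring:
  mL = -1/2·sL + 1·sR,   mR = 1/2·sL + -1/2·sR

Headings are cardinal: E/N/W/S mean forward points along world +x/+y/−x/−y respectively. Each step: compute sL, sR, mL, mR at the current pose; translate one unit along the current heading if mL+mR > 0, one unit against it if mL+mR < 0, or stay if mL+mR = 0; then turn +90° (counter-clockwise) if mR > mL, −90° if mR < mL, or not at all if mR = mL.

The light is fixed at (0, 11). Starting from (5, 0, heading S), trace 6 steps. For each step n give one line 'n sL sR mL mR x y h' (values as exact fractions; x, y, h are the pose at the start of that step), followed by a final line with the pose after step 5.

0 20/29 40/53 630/1537 -50/1537 5 0 S
1 160/173 32/25 3536/4325 -768/4325 5 -1 W
2 16/9 80/53 296/477 64/477 4 -1 N
3 160/149 160/193 8400/28757 3520/28757 4 0 E
4 20/29 40/53 630/1537 -50/1537 5 0 S
5 160/173 32/25 3536/4325 -768/4325 5 -1 W
final 4 -1 N

n=0: pose=(5,0,S); sL=20/29, sR=40/53; mL=630/1537, mR=-50/1537; mL+mR=20/53 → advance +1; mR−mL=-680/1537 → turn -1·90°
n=1: pose=(5,-1,W); sL=160/173, sR=32/25; mL=3536/4325, mR=-768/4325; mL+mR=16/25 → advance +1; mR−mL=-4304/4325 → turn -1·90°
n=2: pose=(4,-1,N); sL=16/9, sR=80/53; mL=296/477, mR=64/477; mL+mR=40/53 → advance +1; mR−mL=-232/477 → turn -1·90°
n=3: pose=(4,0,E); sL=160/149, sR=160/193; mL=8400/28757, mR=3520/28757; mL+mR=80/193 → advance +1; mR−mL=-4880/28757 → turn -1·90°
n=4: pose=(5,0,S); sL=20/29, sR=40/53; mL=630/1537, mR=-50/1537; mL+mR=20/53 → advance +1; mR−mL=-680/1537 → turn -1·90°
n=5: pose=(5,-1,W); sL=160/173, sR=32/25; mL=3536/4325, mR=-768/4325; mL+mR=16/25 → advance +1; mR−mL=-4304/4325 → turn -1·90°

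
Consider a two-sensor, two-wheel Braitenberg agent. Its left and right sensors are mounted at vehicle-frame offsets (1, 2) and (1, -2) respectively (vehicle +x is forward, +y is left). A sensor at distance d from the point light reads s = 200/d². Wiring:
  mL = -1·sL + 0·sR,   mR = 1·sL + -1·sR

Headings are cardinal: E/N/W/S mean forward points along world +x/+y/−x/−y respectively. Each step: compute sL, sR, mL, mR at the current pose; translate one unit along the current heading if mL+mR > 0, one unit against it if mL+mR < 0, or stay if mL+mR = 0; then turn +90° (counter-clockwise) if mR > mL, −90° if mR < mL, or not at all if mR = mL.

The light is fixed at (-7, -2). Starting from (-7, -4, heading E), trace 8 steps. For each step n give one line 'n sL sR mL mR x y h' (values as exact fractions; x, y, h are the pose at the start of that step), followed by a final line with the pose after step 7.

0 200 200/17 -200 3200/17 -7 -4 E
1 20 100 -20 -80 -8 -4 N
2 200 8 -200 192 -8 -5 E
3 10 50 -10 -40 -9 -5 N
4 40 200/37 -40 1280/37 -9 -6 E
5 100/17 20 -100/17 -240/17 -10 -6 N
6 200/13 200/53 -200/13 8000/689 -10 -7 E
7 50/13 10 -50/13 -80/13 -11 -7 N
final -11 -8 E

n=0: pose=(-7,-4,E); sL=200, sR=200/17; mL=-200, mR=3200/17; mL+mR=-200/17 → advance -1; mR−mL=6600/17 → turn +1·90°
n=1: pose=(-8,-4,N); sL=20, sR=100; mL=-20, mR=-80; mL+mR=-100 → advance -1; mR−mL=-60 → turn -1·90°
n=2: pose=(-8,-5,E); sL=200, sR=8; mL=-200, mR=192; mL+mR=-8 → advance -1; mR−mL=392 → turn +1·90°
n=3: pose=(-9,-5,N); sL=10, sR=50; mL=-10, mR=-40; mL+mR=-50 → advance -1; mR−mL=-30 → turn -1·90°
n=4: pose=(-9,-6,E); sL=40, sR=200/37; mL=-40, mR=1280/37; mL+mR=-200/37 → advance -1; mR−mL=2760/37 → turn +1·90°
n=5: pose=(-10,-6,N); sL=100/17, sR=20; mL=-100/17, mR=-240/17; mL+mR=-20 → advance -1; mR−mL=-140/17 → turn -1·90°
n=6: pose=(-10,-7,E); sL=200/13, sR=200/53; mL=-200/13, mR=8000/689; mL+mR=-200/53 → advance -1; mR−mL=18600/689 → turn +1·90°
n=7: pose=(-11,-7,N); sL=50/13, sR=10; mL=-50/13, mR=-80/13; mL+mR=-10 → advance -1; mR−mL=-30/13 → turn -1·90°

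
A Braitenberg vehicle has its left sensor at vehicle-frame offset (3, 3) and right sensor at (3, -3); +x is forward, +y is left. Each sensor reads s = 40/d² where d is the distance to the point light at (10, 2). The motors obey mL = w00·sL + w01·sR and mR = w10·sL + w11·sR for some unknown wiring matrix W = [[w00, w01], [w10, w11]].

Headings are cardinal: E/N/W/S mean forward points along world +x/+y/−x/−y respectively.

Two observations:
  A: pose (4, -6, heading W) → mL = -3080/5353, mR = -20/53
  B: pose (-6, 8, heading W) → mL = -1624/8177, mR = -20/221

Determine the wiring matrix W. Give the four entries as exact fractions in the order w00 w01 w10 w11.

-1 -1 0 -1

obs A: pose=(4,-6,W) → sL=20/101, sR=20/53, mL=-3080/5353, mR=-20/53
obs B: pose=(-6,8,W) → sL=4/37, sR=20/221, mL=-1624/8177, mR=-20/221
sensor matrix S = [[20/101, 20/53], [4/37, 20/221]]; det S = -1001280/43771481
solve [mL_A; mL_B] = S·[w00; w01] and [mR_A; mR_B] = S·[w10; w11]:
  w00 = -1, w01 = -1, w10 = 0, w11 = -1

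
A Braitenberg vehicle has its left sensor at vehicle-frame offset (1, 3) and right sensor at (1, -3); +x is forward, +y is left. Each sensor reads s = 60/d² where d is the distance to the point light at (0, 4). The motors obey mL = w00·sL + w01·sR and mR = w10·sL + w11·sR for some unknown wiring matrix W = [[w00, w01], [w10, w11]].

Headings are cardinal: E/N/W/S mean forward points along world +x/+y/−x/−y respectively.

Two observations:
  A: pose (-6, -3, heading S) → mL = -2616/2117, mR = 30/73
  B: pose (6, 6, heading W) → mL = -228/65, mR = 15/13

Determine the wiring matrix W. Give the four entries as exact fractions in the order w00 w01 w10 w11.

-1 -1 1/2 0

obs A: pose=(-6,-3,S) → sL=60/73, sR=12/29, mL=-2616/2117, mR=30/73
obs B: pose=(6,6,W) → sL=30/13, sR=6/5, mL=-228/65, mR=15/13
sensor matrix S = [[60/73, 12/29], [30/13, 6/5]]; det S = 864/27521
solve [mL_A; mL_B] = S·[w00; w01] and [mR_A; mR_B] = S·[w10; w11]:
  w00 = -1, w01 = -1, w10 = 1/2, w11 = 0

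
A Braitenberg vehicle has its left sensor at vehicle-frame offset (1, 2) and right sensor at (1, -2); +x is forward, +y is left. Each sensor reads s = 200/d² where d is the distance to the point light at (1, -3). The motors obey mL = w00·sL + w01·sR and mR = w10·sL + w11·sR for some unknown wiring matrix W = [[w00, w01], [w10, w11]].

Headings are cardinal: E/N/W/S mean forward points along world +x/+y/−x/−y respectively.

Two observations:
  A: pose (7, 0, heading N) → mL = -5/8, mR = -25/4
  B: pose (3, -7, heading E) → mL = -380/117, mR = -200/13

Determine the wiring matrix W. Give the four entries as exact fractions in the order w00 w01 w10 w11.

-1/2 1 -1 0

obs A: pose=(7,0,N) → sL=25/4, sR=5/2, mL=-5/8, mR=-25/4
obs B: pose=(3,-7,E) → sL=200/13, sR=40/9, mL=-380/117, mR=-200/13
sensor matrix S = [[25/4, 5/2], [200/13, 40/9]]; det S = -1250/117
solve [mL_A; mL_B] = S·[w00; w01] and [mR_A; mR_B] = S·[w10; w11]:
  w00 = -1/2, w01 = 1, w10 = -1, w11 = 0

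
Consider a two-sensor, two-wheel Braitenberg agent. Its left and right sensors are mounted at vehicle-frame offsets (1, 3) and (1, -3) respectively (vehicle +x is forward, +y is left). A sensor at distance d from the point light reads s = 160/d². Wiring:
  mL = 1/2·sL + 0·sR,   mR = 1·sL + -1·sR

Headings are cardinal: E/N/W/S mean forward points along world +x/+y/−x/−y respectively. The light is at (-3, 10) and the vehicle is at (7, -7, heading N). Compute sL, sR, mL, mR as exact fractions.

32/61 32/85 16/61 768/5185

left sensor world pos  = (4, -6); dL² = 305
right sensor world pos = (10, -6); dR² = 425
sL = 160/305 = 32/61
sR = 160/425 = 32/85
mL = 1/2·sL + 0·sR = 16/61
mR = 1·sL + -1·sR = 768/5185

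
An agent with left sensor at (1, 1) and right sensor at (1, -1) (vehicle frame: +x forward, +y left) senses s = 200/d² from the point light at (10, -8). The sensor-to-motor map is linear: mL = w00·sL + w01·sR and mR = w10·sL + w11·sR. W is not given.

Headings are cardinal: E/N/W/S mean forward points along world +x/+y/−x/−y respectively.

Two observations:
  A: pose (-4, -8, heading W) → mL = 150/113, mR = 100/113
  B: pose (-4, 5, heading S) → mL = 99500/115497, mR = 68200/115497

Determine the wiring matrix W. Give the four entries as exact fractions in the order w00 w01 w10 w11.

1/2 1 1/2 1/2

obs A: pose=(-4,-8,W) → sL=100/113, sR=100/113, mL=150/113, mR=100/113
obs B: pose=(-4,5,S) → sL=200/313, sR=200/369, mL=99500/115497, mR=68200/115497
sensor matrix S = [[100/113, 100/113], [200/313, 200/369]]; det S = -1120000/13051161
solve [mL_A; mL_B] = S·[w00; w01] and [mR_A; mR_B] = S·[w10; w11]:
  w00 = 1/2, w01 = 1, w10 = 1/2, w11 = 1/2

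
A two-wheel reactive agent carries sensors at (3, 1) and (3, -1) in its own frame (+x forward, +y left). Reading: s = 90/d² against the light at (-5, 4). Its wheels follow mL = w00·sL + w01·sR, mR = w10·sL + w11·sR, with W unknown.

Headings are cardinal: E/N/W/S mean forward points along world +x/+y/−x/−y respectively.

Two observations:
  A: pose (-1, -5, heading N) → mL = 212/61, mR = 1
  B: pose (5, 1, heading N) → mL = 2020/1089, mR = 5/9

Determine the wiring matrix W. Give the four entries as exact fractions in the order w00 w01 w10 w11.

1 1 1/2 0

obs A: pose=(-1,-5,N) → sL=2, sR=90/61, mL=212/61, mR=1
obs B: pose=(5,1,N) → sL=10/9, sR=90/121, mL=2020/1089, mR=5/9
sensor matrix S = [[2, 90/61], [10/9, 90/121]]; det S = -1120/7381
solve [mL_A; mL_B] = S·[w00; w01] and [mR_A; mR_B] = S·[w10; w11]:
  w00 = 1, w01 = 1, w10 = 1/2, w11 = 0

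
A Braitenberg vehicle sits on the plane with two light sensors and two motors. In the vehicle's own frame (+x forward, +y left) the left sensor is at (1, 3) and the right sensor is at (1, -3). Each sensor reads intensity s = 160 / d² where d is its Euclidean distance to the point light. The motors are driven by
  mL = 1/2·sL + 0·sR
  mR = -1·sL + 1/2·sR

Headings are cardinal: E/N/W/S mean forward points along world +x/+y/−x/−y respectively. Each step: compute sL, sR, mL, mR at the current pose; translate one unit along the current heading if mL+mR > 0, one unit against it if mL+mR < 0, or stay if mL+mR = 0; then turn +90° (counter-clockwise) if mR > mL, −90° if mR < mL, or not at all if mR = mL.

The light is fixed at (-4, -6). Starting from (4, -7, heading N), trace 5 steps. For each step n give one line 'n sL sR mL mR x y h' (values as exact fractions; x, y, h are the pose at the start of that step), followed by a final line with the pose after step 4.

n=0: pose=(4,-7,N); sL=32/5, sR=160/121; mL=16/5, mR=-3472/605; mL+mR=-1536/605 → advance -1; mR−mL=-5408/605 → turn -1·90°
n=1: pose=(4,-8,E); sL=80/41, sR=80/53; mL=40/41, mR=-2600/2173; mL+mR=-480/2173 → advance -1; mR−mL=-4720/2173 → turn -1·90°
n=2: pose=(3,-8,S); sL=160/109, sR=32/5; mL=80/109, mR=944/545; mL+mR=1344/545 → advance +1; mR−mL=544/545 → turn +1·90°
n=3: pose=(3,-9,E); sL=5/2, sR=8/5; mL=5/4, mR=-17/10; mL+mR=-9/20 → advance -1; mR−mL=-59/20 → turn -1·90°
n=4: pose=(2,-9,S); sL=160/97, sR=32/5; mL=80/97, mR=752/485; mL+mR=1152/485 → advance +1; mR−mL=352/485 → turn +1·90°

0 32/5 160/121 16/5 -3472/605 4 -7 N
1 80/41 80/53 40/41 -2600/2173 4 -8 E
2 160/109 32/5 80/109 944/545 3 -8 S
3 5/2 8/5 5/4 -17/10 3 -9 E
4 160/97 32/5 80/97 752/485 2 -9 S
final 2 -10 E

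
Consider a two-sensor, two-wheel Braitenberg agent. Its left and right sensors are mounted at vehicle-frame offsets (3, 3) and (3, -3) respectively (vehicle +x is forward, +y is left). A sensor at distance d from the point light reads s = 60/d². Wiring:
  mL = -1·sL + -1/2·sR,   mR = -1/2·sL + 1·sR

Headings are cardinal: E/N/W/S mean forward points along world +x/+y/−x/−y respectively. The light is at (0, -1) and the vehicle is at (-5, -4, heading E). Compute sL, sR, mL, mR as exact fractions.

15 3/2 -63/4 -6

left sensor world pos  = (-2, -1); dL² = 4
right sensor world pos = (-2, -7); dR² = 40
sL = 60/4 = 15
sR = 60/40 = 3/2
mL = -1·sL + -1/2·sR = -63/4
mR = -1/2·sL + 1·sR = -6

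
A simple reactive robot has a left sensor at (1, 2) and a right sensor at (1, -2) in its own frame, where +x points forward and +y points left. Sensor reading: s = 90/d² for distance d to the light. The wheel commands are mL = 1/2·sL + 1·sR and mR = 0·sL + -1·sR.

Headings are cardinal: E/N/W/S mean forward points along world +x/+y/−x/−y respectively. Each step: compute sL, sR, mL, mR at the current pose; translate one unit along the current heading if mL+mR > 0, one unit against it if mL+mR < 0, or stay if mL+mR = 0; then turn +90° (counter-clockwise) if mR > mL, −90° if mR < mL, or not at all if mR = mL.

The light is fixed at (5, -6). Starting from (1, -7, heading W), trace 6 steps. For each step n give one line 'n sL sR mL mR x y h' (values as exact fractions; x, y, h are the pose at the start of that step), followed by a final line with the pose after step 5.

0 45/17 45/13 2115/442 -45/13 1 -7 W
1 90/49 10 535/49 -10 0 -7 N
2 9/2 9/2 27/4 -9/2 0 -6 E
3 18 90/37 423/37 -90/37 1 -6 S
4 45/17 45/13 2115/442 -45/13 1 -7 W
5 90/49 10 535/49 -10 0 -7 N
final 0 -6 E

n=0: pose=(1,-7,W); sL=45/17, sR=45/13; mL=2115/442, mR=-45/13; mL+mR=45/34 → advance +1; mR−mL=-3645/442 → turn -1·90°
n=1: pose=(0,-7,N); sL=90/49, sR=10; mL=535/49, mR=-10; mL+mR=45/49 → advance +1; mR−mL=-1025/49 → turn -1·90°
n=2: pose=(0,-6,E); sL=9/2, sR=9/2; mL=27/4, mR=-9/2; mL+mR=9/4 → advance +1; mR−mL=-45/4 → turn -1·90°
n=3: pose=(1,-6,S); sL=18, sR=90/37; mL=423/37, mR=-90/37; mL+mR=9 → advance +1; mR−mL=-513/37 → turn -1·90°
n=4: pose=(1,-7,W); sL=45/17, sR=45/13; mL=2115/442, mR=-45/13; mL+mR=45/34 → advance +1; mR−mL=-3645/442 → turn -1·90°
n=5: pose=(0,-7,N); sL=90/49, sR=10; mL=535/49, mR=-10; mL+mR=45/49 → advance +1; mR−mL=-1025/49 → turn -1·90°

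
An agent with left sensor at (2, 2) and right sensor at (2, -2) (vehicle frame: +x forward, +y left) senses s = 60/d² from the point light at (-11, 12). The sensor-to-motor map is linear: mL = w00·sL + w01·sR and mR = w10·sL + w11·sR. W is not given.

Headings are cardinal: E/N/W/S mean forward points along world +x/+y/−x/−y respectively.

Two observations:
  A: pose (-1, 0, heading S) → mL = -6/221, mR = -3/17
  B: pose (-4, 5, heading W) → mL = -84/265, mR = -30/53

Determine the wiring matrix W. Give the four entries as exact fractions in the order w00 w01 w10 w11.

obs A: pose=(-1,0,S) → sL=3/17, sR=3/13, mL=-6/221, mR=-3/17
obs B: pose=(-4,5,W) → sL=30/53, sR=6/5, mL=-84/265, mR=-30/53
sensor matrix S = [[3/17, 3/13], [30/53, 6/5]]; det S = 4752/58565
solve [mL_A; mL_B] = S·[w00; w01] and [mR_A; mR_B] = S·[w10; w11]:
  w00 = 1/2, w01 = -1/2, w10 = -1, w11 = 0

1/2 -1/2 -1 0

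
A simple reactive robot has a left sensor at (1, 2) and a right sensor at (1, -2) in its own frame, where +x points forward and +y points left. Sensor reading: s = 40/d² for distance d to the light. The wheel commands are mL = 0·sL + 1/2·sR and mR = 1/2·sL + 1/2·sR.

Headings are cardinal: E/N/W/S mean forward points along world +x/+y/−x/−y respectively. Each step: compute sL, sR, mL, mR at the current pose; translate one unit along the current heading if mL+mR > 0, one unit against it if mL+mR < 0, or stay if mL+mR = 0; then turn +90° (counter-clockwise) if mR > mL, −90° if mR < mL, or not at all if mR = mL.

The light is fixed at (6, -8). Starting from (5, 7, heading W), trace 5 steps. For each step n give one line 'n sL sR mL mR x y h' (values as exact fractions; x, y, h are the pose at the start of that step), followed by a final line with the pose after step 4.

n=0: pose=(5,7,W); sL=40/173, sR=40/293; mL=20/293, mR=9320/50689; mL+mR=12780/50689 → advance +1; mR−mL=20/173 → turn +1·90°
n=1: pose=(4,7,S); sL=10/49, sR=10/53; mL=5/53, mR=510/2597; mL+mR=755/2597 → advance +1; mR−mL=5/49 → turn +1·90°
n=2: pose=(4,6,E); sL=40/257, sR=8/29; mL=4/29, mR=1608/7453; mL+mR=2636/7453 → advance +1; mR−mL=20/257 → turn +1·90°
n=3: pose=(5,6,N); sL=20/117, sR=20/113; mL=10/113, mR=2300/13221; mL+mR=3470/13221 → advance +1; mR−mL=10/117 → turn +1·90°
n=4: pose=(5,7,W); sL=40/173, sR=40/293; mL=20/293, mR=9320/50689; mL+mR=12780/50689 → advance +1; mR−mL=20/173 → turn +1·90°

0 40/173 40/293 20/293 9320/50689 5 7 W
1 10/49 10/53 5/53 510/2597 4 7 S
2 40/257 8/29 4/29 1608/7453 4 6 E
3 20/117 20/113 10/113 2300/13221 5 6 N
4 40/173 40/293 20/293 9320/50689 5 7 W
final 4 7 S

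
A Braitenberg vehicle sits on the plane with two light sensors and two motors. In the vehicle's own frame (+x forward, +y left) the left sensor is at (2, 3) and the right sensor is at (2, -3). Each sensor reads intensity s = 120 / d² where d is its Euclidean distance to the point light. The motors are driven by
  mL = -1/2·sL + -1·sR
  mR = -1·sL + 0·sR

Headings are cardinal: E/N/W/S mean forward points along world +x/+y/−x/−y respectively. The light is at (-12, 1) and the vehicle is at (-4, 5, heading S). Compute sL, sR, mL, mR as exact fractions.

24/25 120/29 -3348/725 -24/25

left sensor world pos  = (-1, 3); dL² = 125
right sensor world pos = (-7, 3); dR² = 29
sL = 120/125 = 24/25
sR = 120/29 = 120/29
mL = -1/2·sL + -1·sR = -3348/725
mR = -1·sL + 0·sR = -24/25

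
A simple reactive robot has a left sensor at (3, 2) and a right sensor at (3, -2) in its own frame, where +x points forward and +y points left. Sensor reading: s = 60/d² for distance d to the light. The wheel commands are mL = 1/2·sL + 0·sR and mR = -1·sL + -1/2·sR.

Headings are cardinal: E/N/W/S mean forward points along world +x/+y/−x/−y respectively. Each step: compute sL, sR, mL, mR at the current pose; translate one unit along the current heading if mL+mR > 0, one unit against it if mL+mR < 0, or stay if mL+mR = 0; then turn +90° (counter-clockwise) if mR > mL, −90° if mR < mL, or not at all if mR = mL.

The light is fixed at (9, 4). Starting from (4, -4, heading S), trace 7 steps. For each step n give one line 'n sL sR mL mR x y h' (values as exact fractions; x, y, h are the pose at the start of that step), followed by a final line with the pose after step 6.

n=0: pose=(4,-4,S); sL=6/13, sR=6/17; mL=3/13, mR=-141/221; mL+mR=-90/221 → advance -1; mR−mL=-192/221 → turn -1·90°
n=1: pose=(4,-3,W); sL=12/29, sR=60/89; mL=6/29, mR=-1938/2581; mL+mR=-1404/2581 → advance -1; mR−mL=-2472/2581 → turn -1·90°
n=2: pose=(5,-3,N); sL=15/13, sR=3; mL=15/26, mR=-69/26; mL+mR=-27/13 → advance -1; mR−mL=-42/13 → turn -1·90°
n=3: pose=(5,-4,E); sL=60/37, sR=60/101; mL=30/37, mR=-7170/3737; mL+mR=-4140/3737 → advance -1; mR−mL=-10200/3737 → turn -1·90°
n=4: pose=(4,-4,S); sL=6/13, sR=6/17; mL=3/13, mR=-141/221; mL+mR=-90/221 → advance -1; mR−mL=-192/221 → turn -1·90°
n=5: pose=(4,-3,W); sL=12/29, sR=60/89; mL=6/29, mR=-1938/2581; mL+mR=-1404/2581 → advance -1; mR−mL=-2472/2581 → turn -1·90°
n=6: pose=(5,-3,N); sL=15/13, sR=3; mL=15/26, mR=-69/26; mL+mR=-27/13 → advance -1; mR−mL=-42/13 → turn -1·90°

0 6/13 6/17 3/13 -141/221 4 -4 S
1 12/29 60/89 6/29 -1938/2581 4 -3 W
2 15/13 3 15/26 -69/26 5 -3 N
3 60/37 60/101 30/37 -7170/3737 5 -4 E
4 6/13 6/17 3/13 -141/221 4 -4 S
5 12/29 60/89 6/29 -1938/2581 4 -3 W
6 15/13 3 15/26 -69/26 5 -3 N
final 5 -4 E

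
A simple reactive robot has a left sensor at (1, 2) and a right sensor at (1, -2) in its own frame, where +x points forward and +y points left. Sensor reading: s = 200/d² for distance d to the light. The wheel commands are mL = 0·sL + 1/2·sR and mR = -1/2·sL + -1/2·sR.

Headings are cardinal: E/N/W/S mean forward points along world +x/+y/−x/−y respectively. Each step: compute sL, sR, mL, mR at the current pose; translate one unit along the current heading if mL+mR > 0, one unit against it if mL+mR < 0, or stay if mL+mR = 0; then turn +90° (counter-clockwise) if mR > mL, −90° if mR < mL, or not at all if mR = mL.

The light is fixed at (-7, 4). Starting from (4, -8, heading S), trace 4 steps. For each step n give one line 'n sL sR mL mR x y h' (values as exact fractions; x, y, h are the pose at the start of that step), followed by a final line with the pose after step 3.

0 100/169 4/5 2/5 -588/845 4 -8 S
1 200/269 200/181 100/181 -45000/48689 4 -7 W
2 1 25/37 25/74 -31/37 5 -7 N
3 200/269 40/73 20/73 -12680/19637 5 -8 E
final 4 -8 S

n=0: pose=(4,-8,S); sL=100/169, sR=4/5; mL=2/5, mR=-588/845; mL+mR=-50/169 → advance -1; mR−mL=-926/845 → turn -1·90°
n=1: pose=(4,-7,W); sL=200/269, sR=200/181; mL=100/181, mR=-45000/48689; mL+mR=-100/269 → advance -1; mR−mL=-71900/48689 → turn -1·90°
n=2: pose=(5,-7,N); sL=1, sR=25/37; mL=25/74, mR=-31/37; mL+mR=-1/2 → advance -1; mR−mL=-87/74 → turn -1·90°
n=3: pose=(5,-8,E); sL=200/269, sR=40/73; mL=20/73, mR=-12680/19637; mL+mR=-100/269 → advance -1; mR−mL=-18060/19637 → turn -1·90°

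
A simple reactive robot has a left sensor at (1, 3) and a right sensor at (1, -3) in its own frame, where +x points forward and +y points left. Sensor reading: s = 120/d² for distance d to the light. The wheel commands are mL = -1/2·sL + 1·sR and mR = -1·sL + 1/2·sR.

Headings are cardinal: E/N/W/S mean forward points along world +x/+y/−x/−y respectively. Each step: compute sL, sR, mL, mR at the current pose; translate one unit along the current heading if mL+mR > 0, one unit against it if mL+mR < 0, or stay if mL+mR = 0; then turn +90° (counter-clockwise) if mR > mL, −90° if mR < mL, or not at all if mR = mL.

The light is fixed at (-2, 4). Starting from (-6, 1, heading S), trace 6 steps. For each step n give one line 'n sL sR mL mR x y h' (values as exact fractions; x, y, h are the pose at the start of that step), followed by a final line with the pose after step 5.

0 120/17 24/13 -372/221 -1356/221 -6 1 S
1 12/5 60/13 222/65 -6/65 -6 2 W
2 24/13 24 300/13 132/13 -7 2 N
3 6 15/4 3/4 -33/8 -7 3 E
4 120/13 24/17 -708/221 -1884/221 -8 3 S
5 60/29 60/29 30/29 -30/29 -8 4 W
final -8 4 N

n=0: pose=(-6,1,S); sL=120/17, sR=24/13; mL=-372/221, mR=-1356/221; mL+mR=-1728/221 → advance -1; mR−mL=-984/221 → turn -1·90°
n=1: pose=(-6,2,W); sL=12/5, sR=60/13; mL=222/65, mR=-6/65; mL+mR=216/65 → advance +1; mR−mL=-228/65 → turn -1·90°
n=2: pose=(-7,2,N); sL=24/13, sR=24; mL=300/13, mR=132/13; mL+mR=432/13 → advance +1; mR−mL=-168/13 → turn -1·90°
n=3: pose=(-7,3,E); sL=6, sR=15/4; mL=3/4, mR=-33/8; mL+mR=-27/8 → advance -1; mR−mL=-39/8 → turn -1·90°
n=4: pose=(-8,3,S); sL=120/13, sR=24/17; mL=-708/221, mR=-1884/221; mL+mR=-2592/221 → advance -1; mR−mL=-1176/221 → turn -1·90°
n=5: pose=(-8,4,W); sL=60/29, sR=60/29; mL=30/29, mR=-30/29; mL+mR=0 → advance +0; mR−mL=-60/29 → turn -1·90°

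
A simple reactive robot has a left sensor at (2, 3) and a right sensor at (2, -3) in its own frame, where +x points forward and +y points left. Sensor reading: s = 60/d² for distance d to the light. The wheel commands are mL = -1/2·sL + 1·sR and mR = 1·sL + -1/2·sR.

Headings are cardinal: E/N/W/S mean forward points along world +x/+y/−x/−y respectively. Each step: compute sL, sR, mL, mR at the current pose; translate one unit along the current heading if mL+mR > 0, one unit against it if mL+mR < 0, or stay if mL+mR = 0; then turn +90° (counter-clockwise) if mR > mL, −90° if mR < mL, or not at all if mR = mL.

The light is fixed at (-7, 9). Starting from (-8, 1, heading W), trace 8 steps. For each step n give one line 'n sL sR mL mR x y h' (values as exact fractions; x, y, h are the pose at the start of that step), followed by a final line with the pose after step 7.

0 6/13 30/17 339/221 -93/221 -8 1 W
1 60/61 60/37 2550/2257 390/2257 -9 1 N
2 15/4 3/5 -51/40 69/20 -9 2 E
3 60/41 60/29 1590/1189 510/1189 -8 2 N
4 6 30/41 -93/41 231/41 -8 3 E
5 12/5 12/5 6/5 6/5 -7 3 N
6 10/3 10/3 5/3 5/3 -7 4 N
7 60/13 60/13 30/13 30/13 -7 5 N
final -7 6 N

n=0: pose=(-8,1,W); sL=6/13, sR=30/17; mL=339/221, mR=-93/221; mL+mR=246/221 → advance +1; mR−mL=-432/221 → turn -1·90°
n=1: pose=(-9,1,N); sL=60/61, sR=60/37; mL=2550/2257, mR=390/2257; mL+mR=2940/2257 → advance +1; mR−mL=-2160/2257 → turn -1·90°
n=2: pose=(-9,2,E); sL=15/4, sR=3/5; mL=-51/40, mR=69/20; mL+mR=87/40 → advance +1; mR−mL=189/40 → turn +1·90°
n=3: pose=(-8,2,N); sL=60/41, sR=60/29; mL=1590/1189, mR=510/1189; mL+mR=2100/1189 → advance +1; mR−mL=-1080/1189 → turn -1·90°
n=4: pose=(-8,3,E); sL=6, sR=30/41; mL=-93/41, mR=231/41; mL+mR=138/41 → advance +1; mR−mL=324/41 → turn +1·90°
n=5: pose=(-7,3,N); sL=12/5, sR=12/5; mL=6/5, mR=6/5; mL+mR=12/5 → advance +1; mR−mL=0 → turn +0·90°
n=6: pose=(-7,4,N); sL=10/3, sR=10/3; mL=5/3, mR=5/3; mL+mR=10/3 → advance +1; mR−mL=0 → turn +0·90°
n=7: pose=(-7,5,N); sL=60/13, sR=60/13; mL=30/13, mR=30/13; mL+mR=60/13 → advance +1; mR−mL=0 → turn +0·90°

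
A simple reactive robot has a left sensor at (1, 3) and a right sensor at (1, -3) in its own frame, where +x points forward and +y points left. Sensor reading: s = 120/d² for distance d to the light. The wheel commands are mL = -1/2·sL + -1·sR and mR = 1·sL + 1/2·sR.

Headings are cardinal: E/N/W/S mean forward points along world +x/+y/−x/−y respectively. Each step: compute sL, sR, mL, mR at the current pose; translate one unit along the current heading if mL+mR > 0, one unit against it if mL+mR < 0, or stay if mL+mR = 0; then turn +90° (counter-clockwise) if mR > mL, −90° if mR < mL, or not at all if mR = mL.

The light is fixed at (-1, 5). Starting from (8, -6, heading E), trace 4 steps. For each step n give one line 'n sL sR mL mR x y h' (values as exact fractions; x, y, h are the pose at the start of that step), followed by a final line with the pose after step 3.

0 30/41 15/37 -1170/1517 2835/3034 8 -6 E
1 120/149 120/269 -34020/40081 41220/40081 9 -6 N
2 12/25 12/13 -378/325 306/325 9 -5 W
3 120/317 24/37 -9828/11729 8244/11729 10 -5 S
final 10 -4 E

n=0: pose=(8,-6,E); sL=30/41, sR=15/37; mL=-1170/1517, mR=2835/3034; mL+mR=495/3034 → advance +1; mR−mL=5175/3034 → turn +1·90°
n=1: pose=(9,-6,N); sL=120/149, sR=120/269; mL=-34020/40081, mR=41220/40081; mL+mR=7200/40081 → advance +1; mR−mL=75240/40081 → turn +1·90°
n=2: pose=(9,-5,W); sL=12/25, sR=12/13; mL=-378/325, mR=306/325; mL+mR=-72/325 → advance -1; mR−mL=684/325 → turn +1·90°
n=3: pose=(10,-5,S); sL=120/317, sR=24/37; mL=-9828/11729, mR=8244/11729; mL+mR=-1584/11729 → advance -1; mR−mL=18072/11729 → turn +1·90°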